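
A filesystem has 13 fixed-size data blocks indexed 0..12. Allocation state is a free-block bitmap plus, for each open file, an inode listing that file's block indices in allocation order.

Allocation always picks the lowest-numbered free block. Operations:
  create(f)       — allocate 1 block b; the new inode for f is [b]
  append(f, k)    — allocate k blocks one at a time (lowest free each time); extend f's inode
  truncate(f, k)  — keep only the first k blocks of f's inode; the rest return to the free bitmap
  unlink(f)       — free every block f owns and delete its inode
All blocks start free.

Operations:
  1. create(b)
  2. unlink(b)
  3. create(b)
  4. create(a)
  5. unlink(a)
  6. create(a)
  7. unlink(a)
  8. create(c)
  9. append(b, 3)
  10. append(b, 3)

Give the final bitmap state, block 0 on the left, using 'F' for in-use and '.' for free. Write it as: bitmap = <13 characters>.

bitmap = FFFFFFFF.....

[1] create(b) — b=0 (map F............)
[2] unlink(b) —  (map .............)
[3] create(b) — b=0 (map F............)
[4] create(a) — a=1 b=0 (map FF...........)
[5] unlink(a) — b=0 (map F............)
[6] create(a) — a=1 b=0 (map FF...........)
[7] unlink(a) — b=0 (map F............)
[8] create(c) — b=0 c=1 (map FF...........)
[9] append(b, 3) — b=0,2,3,4 c=1 (map FFFFF........)
[10] append(b, 3) — b=0,2,3,4,5,6,7 c=1 (map FFFFFFFF.....)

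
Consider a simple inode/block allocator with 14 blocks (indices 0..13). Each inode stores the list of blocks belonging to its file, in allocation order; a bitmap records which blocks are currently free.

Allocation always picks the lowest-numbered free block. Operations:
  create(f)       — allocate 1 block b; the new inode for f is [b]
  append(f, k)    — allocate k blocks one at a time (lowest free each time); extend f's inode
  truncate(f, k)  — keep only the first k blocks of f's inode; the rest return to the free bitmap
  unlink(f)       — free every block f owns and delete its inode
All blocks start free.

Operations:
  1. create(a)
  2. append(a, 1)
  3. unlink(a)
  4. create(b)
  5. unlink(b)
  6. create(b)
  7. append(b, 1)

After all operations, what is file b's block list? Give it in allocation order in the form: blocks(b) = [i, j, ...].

blocks(b) = [0, 1]

after create(a) → a:[0]  free=[F.............]
after append(a, 1) → a:[0, 1]  free=[FF............]
after unlink(a) →   free=[..............]
after create(b) → b:[0]  free=[F.............]
after unlink(b) →   free=[..............]
after create(b) → b:[0]  free=[F.............]
after append(b, 1) → b:[0, 1]  free=[FF............]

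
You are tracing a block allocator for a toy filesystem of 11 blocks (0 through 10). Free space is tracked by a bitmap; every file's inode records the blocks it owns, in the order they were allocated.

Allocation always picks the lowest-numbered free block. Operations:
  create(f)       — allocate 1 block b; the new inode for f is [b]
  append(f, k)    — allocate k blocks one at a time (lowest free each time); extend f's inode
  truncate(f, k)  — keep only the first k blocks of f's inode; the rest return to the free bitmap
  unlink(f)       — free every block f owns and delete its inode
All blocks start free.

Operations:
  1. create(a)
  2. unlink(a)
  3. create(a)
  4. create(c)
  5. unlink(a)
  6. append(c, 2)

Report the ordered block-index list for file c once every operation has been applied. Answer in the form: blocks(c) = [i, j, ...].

blocks(c) = [1, 0, 2]

after create(a) → a:[0]  free=[F..........]
after unlink(a) →   free=[...........]
after create(a) → a:[0]  free=[F..........]
after create(c) → a:[0], c:[1]  free=[FF.........]
after unlink(a) → c:[1]  free=[.F.........]
after append(c, 2) → c:[1, 0, 2]  free=[FFF........]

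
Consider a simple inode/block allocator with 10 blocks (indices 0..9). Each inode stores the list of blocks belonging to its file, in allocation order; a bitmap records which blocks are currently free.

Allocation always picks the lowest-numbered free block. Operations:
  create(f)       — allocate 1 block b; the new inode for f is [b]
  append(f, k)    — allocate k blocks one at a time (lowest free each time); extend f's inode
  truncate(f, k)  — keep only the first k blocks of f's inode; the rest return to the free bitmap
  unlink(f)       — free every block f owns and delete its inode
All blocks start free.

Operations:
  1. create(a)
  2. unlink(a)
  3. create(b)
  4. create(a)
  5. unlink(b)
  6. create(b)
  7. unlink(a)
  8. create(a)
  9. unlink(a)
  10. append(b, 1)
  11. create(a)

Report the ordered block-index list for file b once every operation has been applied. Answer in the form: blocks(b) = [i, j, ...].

  1. create(a)  ⇒  F.........  {a→[0]}
  2. unlink(a)  ⇒  ..........  {}
  3. create(b)  ⇒  F.........  {b→[0]}
  4. create(a)  ⇒  FF........  {a→[1]; b→[0]}
  5. unlink(b)  ⇒  .F........  {a→[1]}
  6. create(b)  ⇒  FF........  {a→[1]; b→[0]}
  7. unlink(a)  ⇒  F.........  {b→[0]}
  8. create(a)  ⇒  FF........  {a→[1]; b→[0]}
  9. unlink(a)  ⇒  F.........  {b→[0]}
  10. append(b, 1)  ⇒  FF........  {b→[0, 1]}
  11. create(a)  ⇒  FFF.......  {a→[2]; b→[0, 1]}

blocks(b) = [0, 1]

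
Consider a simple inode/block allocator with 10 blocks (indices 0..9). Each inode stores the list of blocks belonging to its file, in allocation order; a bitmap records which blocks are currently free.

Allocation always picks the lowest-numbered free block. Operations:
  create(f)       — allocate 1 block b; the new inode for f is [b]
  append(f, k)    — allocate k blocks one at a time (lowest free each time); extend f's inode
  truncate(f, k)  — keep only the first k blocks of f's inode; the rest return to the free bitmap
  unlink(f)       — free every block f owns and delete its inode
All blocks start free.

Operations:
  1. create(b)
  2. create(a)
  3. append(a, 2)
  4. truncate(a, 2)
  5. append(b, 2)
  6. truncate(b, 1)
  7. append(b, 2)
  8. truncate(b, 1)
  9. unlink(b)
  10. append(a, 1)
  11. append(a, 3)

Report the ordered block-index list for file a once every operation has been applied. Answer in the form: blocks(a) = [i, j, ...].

  1. create(b)  ⇒  F.........  {b→[0]}
  2. create(a)  ⇒  FF........  {a→[1]; b→[0]}
  3. append(a, 2)  ⇒  FFFF......  {a→[1, 2, 3]; b→[0]}
  4. truncate(a, 2)  ⇒  FFF.......  {a→[1, 2]; b→[0]}
  5. append(b, 2)  ⇒  FFFFF.....  {a→[1, 2]; b→[0, 3, 4]}
  6. truncate(b, 1)  ⇒  FFF.......  {a→[1, 2]; b→[0]}
  7. append(b, 2)  ⇒  FFFFF.....  {a→[1, 2]; b→[0, 3, 4]}
  8. truncate(b, 1)  ⇒  FFF.......  {a→[1, 2]; b→[0]}
  9. unlink(b)  ⇒  .FF.......  {a→[1, 2]}
  10. append(a, 1)  ⇒  FFF.......  {a→[1, 2, 0]}
  11. append(a, 3)  ⇒  FFFFFF....  {a→[1, 2, 0, 3, 4, 5]}

blocks(a) = [1, 2, 0, 3, 4, 5]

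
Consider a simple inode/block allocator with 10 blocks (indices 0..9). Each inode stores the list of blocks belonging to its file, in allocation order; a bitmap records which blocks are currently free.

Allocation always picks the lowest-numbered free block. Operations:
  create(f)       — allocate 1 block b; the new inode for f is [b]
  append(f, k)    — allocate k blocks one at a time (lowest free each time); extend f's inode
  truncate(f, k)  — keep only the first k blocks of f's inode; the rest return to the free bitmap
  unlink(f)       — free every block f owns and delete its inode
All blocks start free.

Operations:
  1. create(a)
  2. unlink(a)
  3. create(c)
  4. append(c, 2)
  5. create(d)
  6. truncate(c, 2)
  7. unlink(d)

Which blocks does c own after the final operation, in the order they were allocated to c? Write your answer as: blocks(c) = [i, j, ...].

blocks(c) = [0, 1]

create(a): bitmap=F......... | a=[0]
unlink(a): bitmap=.......... | 
create(c): bitmap=F......... | c=[0]
append(c, 2): bitmap=FFF....... | c=[0, 1, 2]
create(d): bitmap=FFFF...... | c=[0, 1, 2] d=[3]
truncate(c, 2): bitmap=FF.F...... | c=[0, 1] d=[3]
unlink(d): bitmap=FF........ | c=[0, 1]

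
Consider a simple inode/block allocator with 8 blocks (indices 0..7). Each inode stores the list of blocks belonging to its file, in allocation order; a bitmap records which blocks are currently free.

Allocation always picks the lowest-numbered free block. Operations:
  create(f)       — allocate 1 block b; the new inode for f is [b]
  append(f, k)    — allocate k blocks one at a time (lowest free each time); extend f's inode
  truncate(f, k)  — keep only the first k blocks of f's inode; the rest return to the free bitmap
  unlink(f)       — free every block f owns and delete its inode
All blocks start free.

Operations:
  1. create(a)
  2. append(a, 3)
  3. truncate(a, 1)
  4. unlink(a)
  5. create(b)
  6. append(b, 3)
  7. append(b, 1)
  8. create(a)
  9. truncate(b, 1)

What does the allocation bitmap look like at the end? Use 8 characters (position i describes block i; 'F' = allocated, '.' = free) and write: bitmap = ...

bitmap = F....F..

[1] create(a) — a=0 (map F.......)
[2] append(a, 3) — a=0,1,2,3 (map FFFF....)
[3] truncate(a, 1) — a=0 (map F.......)
[4] unlink(a) —  (map ........)
[5] create(b) — b=0 (map F.......)
[6] append(b, 3) — b=0,1,2,3 (map FFFF....)
[7] append(b, 1) — b=0,1,2,3,4 (map FFFFF...)
[8] create(a) — a=5 b=0,1,2,3,4 (map FFFFFF..)
[9] truncate(b, 1) — a=5 b=0 (map F....F..)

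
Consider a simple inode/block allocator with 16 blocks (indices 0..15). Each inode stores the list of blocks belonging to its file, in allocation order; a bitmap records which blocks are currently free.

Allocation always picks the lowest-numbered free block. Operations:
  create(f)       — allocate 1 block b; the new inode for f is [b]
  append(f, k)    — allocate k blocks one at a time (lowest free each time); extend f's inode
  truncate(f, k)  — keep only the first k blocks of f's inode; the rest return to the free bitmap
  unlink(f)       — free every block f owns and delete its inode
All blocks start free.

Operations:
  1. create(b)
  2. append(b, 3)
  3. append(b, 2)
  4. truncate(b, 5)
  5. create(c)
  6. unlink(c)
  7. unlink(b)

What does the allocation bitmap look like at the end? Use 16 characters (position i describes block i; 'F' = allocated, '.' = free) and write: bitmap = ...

bitmap = ................

  1. create(b)  ⇒  F...............  {b→[0]}
  2. append(b, 3)  ⇒  FFFF............  {b→[0, 1, 2, 3]}
  3. append(b, 2)  ⇒  FFFFFF..........  {b→[0, 1, 2, 3, 4, 5]}
  4. truncate(b, 5)  ⇒  FFFFF...........  {b→[0, 1, 2, 3, 4]}
  5. create(c)  ⇒  FFFFFF..........  {b→[0, 1, 2, 3, 4]; c→[5]}
  6. unlink(c)  ⇒  FFFFF...........  {b→[0, 1, 2, 3, 4]}
  7. unlink(b)  ⇒  ................  {}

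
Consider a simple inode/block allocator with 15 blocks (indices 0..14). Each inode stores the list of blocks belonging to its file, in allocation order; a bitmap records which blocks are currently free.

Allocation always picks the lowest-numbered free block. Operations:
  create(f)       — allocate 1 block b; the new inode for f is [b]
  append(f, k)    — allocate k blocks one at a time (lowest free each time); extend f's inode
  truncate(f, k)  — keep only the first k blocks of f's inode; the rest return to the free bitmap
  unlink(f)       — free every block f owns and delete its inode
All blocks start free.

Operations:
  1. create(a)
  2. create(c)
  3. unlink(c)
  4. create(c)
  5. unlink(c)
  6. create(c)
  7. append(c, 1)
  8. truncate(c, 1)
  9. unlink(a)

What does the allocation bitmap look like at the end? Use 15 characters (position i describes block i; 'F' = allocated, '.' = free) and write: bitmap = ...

bitmap = .F.............

create(a): bitmap=F.............. | a=[0]
create(c): bitmap=FF............. | a=[0] c=[1]
unlink(c): bitmap=F.............. | a=[0]
create(c): bitmap=FF............. | a=[0] c=[1]
unlink(c): bitmap=F.............. | a=[0]
create(c): bitmap=FF............. | a=[0] c=[1]
append(c, 1): bitmap=FFF............ | a=[0] c=[1, 2]
truncate(c, 1): bitmap=FF............. | a=[0] c=[1]
unlink(a): bitmap=.F............. | c=[1]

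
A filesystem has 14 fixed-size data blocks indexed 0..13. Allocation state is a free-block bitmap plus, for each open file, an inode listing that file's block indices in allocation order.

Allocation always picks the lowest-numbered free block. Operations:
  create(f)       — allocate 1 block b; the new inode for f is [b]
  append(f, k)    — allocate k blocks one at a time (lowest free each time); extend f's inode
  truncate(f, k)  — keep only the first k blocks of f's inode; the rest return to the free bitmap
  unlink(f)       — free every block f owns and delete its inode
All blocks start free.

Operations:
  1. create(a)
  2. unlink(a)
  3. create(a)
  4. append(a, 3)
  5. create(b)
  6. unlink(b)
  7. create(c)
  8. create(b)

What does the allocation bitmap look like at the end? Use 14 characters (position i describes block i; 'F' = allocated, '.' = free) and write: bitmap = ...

  1. create(a)  ⇒  F.............  {a→[0]}
  2. unlink(a)  ⇒  ..............  {}
  3. create(a)  ⇒  F.............  {a→[0]}
  4. append(a, 3)  ⇒  FFFF..........  {a→[0, 1, 2, 3]}
  5. create(b)  ⇒  FFFFF.........  {a→[0, 1, 2, 3]; b→[4]}
  6. unlink(b)  ⇒  FFFF..........  {a→[0, 1, 2, 3]}
  7. create(c)  ⇒  FFFFF.........  {a→[0, 1, 2, 3]; c→[4]}
  8. create(b)  ⇒  FFFFFF........  {a→[0, 1, 2, 3]; b→[5]; c→[4]}

bitmap = FFFFFF........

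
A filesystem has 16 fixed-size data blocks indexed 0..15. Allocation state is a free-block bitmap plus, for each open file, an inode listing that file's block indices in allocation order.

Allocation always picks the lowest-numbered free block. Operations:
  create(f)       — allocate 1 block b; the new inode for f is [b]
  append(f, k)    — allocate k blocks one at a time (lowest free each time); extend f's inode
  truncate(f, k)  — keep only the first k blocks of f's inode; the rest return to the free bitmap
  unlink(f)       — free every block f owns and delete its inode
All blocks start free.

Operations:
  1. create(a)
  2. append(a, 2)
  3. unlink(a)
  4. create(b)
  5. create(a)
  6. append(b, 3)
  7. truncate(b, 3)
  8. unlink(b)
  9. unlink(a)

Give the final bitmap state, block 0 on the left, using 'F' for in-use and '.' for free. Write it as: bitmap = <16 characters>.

bitmap = ................

[1] create(a) — a=0 (map F...............)
[2] append(a, 2) — a=0,1,2 (map FFF.............)
[3] unlink(a) —  (map ................)
[4] create(b) — b=0 (map F...............)
[5] create(a) — a=1 b=0 (map FF..............)
[6] append(b, 3) — a=1 b=0,2,3,4 (map FFFFF...........)
[7] truncate(b, 3) — a=1 b=0,2,3 (map FFFF............)
[8] unlink(b) — a=1 (map .F..............)
[9] unlink(a) —  (map ................)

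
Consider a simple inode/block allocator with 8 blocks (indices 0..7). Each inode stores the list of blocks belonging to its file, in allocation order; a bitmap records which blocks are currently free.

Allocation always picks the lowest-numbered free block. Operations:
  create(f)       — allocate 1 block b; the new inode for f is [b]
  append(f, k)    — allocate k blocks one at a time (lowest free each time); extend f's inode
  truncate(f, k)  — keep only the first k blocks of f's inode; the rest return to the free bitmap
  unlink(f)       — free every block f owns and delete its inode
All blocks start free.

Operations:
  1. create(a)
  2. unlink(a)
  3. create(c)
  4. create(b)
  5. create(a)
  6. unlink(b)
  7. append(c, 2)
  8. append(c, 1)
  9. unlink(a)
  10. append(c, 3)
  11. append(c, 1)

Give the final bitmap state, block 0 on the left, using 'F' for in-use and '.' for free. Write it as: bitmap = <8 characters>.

bitmap = FFFFFFFF

  1. create(a)  ⇒  F.......  {a→[0]}
  2. unlink(a)  ⇒  ........  {}
  3. create(c)  ⇒  F.......  {c→[0]}
  4. create(b)  ⇒  FF......  {b→[1]; c→[0]}
  5. create(a)  ⇒  FFF.....  {a→[2]; b→[1]; c→[0]}
  6. unlink(b)  ⇒  F.F.....  {a→[2]; c→[0]}
  7. append(c, 2)  ⇒  FFFF....  {a→[2]; c→[0, 1, 3]}
  8. append(c, 1)  ⇒  FFFFF...  {a→[2]; c→[0, 1, 3, 4]}
  9. unlink(a)  ⇒  FF.FF...  {c→[0, 1, 3, 4]}
  10. append(c, 3)  ⇒  FFFFFFF.  {c→[0, 1, 3, 4, 2, 5, 6]}
  11. append(c, 1)  ⇒  FFFFFFFF  {c→[0, 1, 3, 4, 2, 5, 6, 7]}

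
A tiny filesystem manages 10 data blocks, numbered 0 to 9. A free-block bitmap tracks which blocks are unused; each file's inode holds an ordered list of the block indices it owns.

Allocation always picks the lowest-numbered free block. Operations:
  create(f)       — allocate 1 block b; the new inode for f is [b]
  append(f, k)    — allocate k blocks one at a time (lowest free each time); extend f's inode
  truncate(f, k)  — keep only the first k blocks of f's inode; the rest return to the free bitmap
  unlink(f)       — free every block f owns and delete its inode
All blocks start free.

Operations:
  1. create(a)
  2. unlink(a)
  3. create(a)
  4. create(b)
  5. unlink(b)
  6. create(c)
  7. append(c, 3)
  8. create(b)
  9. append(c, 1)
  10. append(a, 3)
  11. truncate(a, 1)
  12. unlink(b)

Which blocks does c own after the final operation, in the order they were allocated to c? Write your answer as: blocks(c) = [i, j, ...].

blocks(c) = [1, 2, 3, 4, 6]

create(a): bitmap=F......... | a=[0]
unlink(a): bitmap=.......... | 
create(a): bitmap=F......... | a=[0]
create(b): bitmap=FF........ | a=[0] b=[1]
unlink(b): bitmap=F......... | a=[0]
create(c): bitmap=FF........ | a=[0] c=[1]
append(c, 3): bitmap=FFFFF..... | a=[0] c=[1, 2, 3, 4]
create(b): bitmap=FFFFFF.... | a=[0] b=[5] c=[1, 2, 3, 4]
append(c, 1): bitmap=FFFFFFF... | a=[0] b=[5] c=[1, 2, 3, 4, 6]
append(a, 3): bitmap=FFFFFFFFFF | a=[0, 7, 8, 9] b=[5] c=[1, 2, 3, 4, 6]
truncate(a, 1): bitmap=FFFFFFF... | a=[0] b=[5] c=[1, 2, 3, 4, 6]
unlink(b): bitmap=FFFFF.F... | a=[0] c=[1, 2, 3, 4, 6]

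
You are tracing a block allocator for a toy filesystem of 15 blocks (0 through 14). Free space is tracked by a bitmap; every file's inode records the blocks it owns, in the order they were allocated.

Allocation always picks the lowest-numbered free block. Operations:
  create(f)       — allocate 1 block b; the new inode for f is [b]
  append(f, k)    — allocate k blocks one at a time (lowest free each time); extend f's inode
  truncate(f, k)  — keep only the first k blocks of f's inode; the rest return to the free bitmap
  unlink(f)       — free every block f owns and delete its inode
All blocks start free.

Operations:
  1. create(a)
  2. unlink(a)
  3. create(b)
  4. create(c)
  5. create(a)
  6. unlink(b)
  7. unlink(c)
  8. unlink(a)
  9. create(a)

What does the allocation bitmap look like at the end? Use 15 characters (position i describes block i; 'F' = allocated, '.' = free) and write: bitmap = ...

bitmap = F..............

after create(a) → a:[0]  free=[F..............]
after unlink(a) →   free=[...............]
after create(b) → b:[0]  free=[F..............]
after create(c) → b:[0], c:[1]  free=[FF.............]
after create(a) → a:[2], b:[0], c:[1]  free=[FFF............]
after unlink(b) → a:[2], c:[1]  free=[.FF............]
after unlink(c) → a:[2]  free=[..F............]
after unlink(a) →   free=[...............]
after create(a) → a:[0]  free=[F..............]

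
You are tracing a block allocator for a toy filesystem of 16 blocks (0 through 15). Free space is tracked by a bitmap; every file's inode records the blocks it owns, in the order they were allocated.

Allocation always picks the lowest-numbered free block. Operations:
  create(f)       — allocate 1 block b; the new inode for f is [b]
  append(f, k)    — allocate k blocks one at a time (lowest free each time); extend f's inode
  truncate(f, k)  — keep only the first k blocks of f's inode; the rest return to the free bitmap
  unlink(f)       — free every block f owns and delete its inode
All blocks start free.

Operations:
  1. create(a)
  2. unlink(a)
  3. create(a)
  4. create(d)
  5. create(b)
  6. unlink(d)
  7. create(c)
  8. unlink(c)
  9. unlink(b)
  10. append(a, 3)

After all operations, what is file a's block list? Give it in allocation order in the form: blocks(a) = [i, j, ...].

after create(a) → a:[0]  free=[F...............]
after unlink(a) →   free=[................]
after create(a) → a:[0]  free=[F...............]
after create(d) → a:[0], d:[1]  free=[FF..............]
after create(b) → a:[0], b:[2], d:[1]  free=[FFF.............]
after unlink(d) → a:[0], b:[2]  free=[F.F.............]
after create(c) → a:[0], b:[2], c:[1]  free=[FFF.............]
after unlink(c) → a:[0], b:[2]  free=[F.F.............]
after unlink(b) → a:[0]  free=[F...............]
after append(a, 3) → a:[0, 1, 2, 3]  free=[FFFF............]

blocks(a) = [0, 1, 2, 3]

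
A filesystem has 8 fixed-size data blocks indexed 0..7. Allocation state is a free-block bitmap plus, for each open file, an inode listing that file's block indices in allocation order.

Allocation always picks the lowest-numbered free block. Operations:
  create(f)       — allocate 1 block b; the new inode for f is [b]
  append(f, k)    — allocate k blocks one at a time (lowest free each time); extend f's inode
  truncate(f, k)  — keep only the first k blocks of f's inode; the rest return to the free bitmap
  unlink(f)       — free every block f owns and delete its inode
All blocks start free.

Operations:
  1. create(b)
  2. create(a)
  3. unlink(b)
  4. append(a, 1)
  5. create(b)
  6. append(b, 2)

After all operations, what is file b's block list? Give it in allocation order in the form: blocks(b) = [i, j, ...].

[1] create(b) — b=0 (map F.......)
[2] create(a) — a=1 b=0 (map FF......)
[3] unlink(b) — a=1 (map .F......)
[4] append(a, 1) — a=1,0 (map FF......)
[5] create(b) — a=1,0 b=2 (map FFF.....)
[6] append(b, 2) — a=1,0 b=2,3,4 (map FFFFF...)

blocks(b) = [2, 3, 4]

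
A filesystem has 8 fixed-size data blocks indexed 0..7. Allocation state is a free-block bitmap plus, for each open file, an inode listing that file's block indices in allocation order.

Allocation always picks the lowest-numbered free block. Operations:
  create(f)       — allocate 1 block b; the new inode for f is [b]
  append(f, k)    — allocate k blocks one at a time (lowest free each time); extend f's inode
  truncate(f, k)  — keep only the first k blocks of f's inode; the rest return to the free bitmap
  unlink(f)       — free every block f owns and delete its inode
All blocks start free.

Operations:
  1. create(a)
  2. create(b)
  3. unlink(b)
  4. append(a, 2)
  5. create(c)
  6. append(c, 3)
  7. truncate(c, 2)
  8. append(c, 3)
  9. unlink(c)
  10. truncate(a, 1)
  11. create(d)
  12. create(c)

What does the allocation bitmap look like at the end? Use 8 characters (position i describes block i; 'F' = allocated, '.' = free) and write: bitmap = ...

[1] create(a) — a=0 (map F.......)
[2] create(b) — a=0 b=1 (map FF......)
[3] unlink(b) — a=0 (map F.......)
[4] append(a, 2) — a=0,1,2 (map FFF.....)
[5] create(c) — a=0,1,2 c=3 (map FFFF....)
[6] append(c, 3) — a=0,1,2 c=3,4,5,6 (map FFFFFFF.)
[7] truncate(c, 2) — a=0,1,2 c=3,4 (map FFFFF...)
[8] append(c, 3) — a=0,1,2 c=3,4,5,6,7 (map FFFFFFFF)
[9] unlink(c) — a=0,1,2 (map FFF.....)
[10] truncate(a, 1) — a=0 (map F.......)
[11] create(d) — a=0 d=1 (map FF......)
[12] create(c) — a=0 c=2 d=1 (map FFF.....)

bitmap = FFF.....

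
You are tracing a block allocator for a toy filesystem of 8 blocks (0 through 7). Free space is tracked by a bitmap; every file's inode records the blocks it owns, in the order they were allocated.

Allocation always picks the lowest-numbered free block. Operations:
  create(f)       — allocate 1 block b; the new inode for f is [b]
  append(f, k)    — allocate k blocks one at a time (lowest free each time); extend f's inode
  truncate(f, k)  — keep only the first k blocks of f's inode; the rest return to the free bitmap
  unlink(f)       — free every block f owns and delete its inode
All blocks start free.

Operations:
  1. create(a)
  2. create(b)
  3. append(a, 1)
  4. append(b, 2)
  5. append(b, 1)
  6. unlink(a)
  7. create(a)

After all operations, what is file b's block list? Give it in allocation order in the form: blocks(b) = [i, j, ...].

  1. create(a)  ⇒  F.......  {a→[0]}
  2. create(b)  ⇒  FF......  {a→[0]; b→[1]}
  3. append(a, 1)  ⇒  FFF.....  {a→[0, 2]; b→[1]}
  4. append(b, 2)  ⇒  FFFFF...  {a→[0, 2]; b→[1, 3, 4]}
  5. append(b, 1)  ⇒  FFFFFF..  {a→[0, 2]; b→[1, 3, 4, 5]}
  6. unlink(a)  ⇒  .F.FFF..  {b→[1, 3, 4, 5]}
  7. create(a)  ⇒  FF.FFF..  {a→[0]; b→[1, 3, 4, 5]}

blocks(b) = [1, 3, 4, 5]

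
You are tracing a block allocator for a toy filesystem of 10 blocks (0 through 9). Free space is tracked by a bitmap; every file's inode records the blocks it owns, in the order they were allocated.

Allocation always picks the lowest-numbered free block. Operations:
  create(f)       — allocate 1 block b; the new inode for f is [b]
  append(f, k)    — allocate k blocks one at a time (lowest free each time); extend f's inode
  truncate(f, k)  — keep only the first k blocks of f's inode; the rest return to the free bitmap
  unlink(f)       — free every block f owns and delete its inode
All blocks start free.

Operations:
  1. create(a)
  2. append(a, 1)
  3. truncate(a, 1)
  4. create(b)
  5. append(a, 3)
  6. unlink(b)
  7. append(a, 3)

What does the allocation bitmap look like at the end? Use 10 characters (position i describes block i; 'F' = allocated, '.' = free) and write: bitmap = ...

bitmap = FFFFFFF...

  1. create(a)  ⇒  F.........  {a→[0]}
  2. append(a, 1)  ⇒  FF........  {a→[0, 1]}
  3. truncate(a, 1)  ⇒  F.........  {a→[0]}
  4. create(b)  ⇒  FF........  {a→[0]; b→[1]}
  5. append(a, 3)  ⇒  FFFFF.....  {a→[0, 2, 3, 4]; b→[1]}
  6. unlink(b)  ⇒  F.FFF.....  {a→[0, 2, 3, 4]}
  7. append(a, 3)  ⇒  FFFFFFF...  {a→[0, 2, 3, 4, 1, 5, 6]}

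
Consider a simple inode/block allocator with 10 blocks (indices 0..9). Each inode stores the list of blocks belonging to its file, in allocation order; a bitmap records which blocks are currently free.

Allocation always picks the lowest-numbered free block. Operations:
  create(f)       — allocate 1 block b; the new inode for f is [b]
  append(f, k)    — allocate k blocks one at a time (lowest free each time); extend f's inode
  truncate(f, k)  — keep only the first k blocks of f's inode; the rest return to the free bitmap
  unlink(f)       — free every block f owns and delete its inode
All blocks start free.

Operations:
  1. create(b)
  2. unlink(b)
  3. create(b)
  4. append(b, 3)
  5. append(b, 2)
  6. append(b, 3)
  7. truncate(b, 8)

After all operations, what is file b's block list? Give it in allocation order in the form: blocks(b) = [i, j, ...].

create(b): bitmap=F......... | b=[0]
unlink(b): bitmap=.......... | 
create(b): bitmap=F......... | b=[0]
append(b, 3): bitmap=FFFF...... | b=[0, 1, 2, 3]
append(b, 2): bitmap=FFFFFF.... | b=[0, 1, 2, 3, 4, 5]
append(b, 3): bitmap=FFFFFFFFF. | b=[0, 1, 2, 3, 4, 5, 6, 7, 8]
truncate(b, 8): bitmap=FFFFFFFF.. | b=[0, 1, 2, 3, 4, 5, 6, 7]

blocks(b) = [0, 1, 2, 3, 4, 5, 6, 7]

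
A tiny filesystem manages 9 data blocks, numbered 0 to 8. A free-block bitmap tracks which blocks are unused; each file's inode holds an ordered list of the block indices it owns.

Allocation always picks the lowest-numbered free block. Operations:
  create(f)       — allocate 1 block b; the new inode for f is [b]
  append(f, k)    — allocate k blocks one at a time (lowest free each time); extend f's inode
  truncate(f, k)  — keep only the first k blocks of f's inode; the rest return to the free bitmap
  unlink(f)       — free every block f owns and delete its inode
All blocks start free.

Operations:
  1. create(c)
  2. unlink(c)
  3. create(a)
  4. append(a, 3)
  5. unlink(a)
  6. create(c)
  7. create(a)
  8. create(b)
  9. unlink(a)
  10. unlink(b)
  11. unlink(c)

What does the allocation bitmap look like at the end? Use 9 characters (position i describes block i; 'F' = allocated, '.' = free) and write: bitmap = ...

after create(c) → c:[0]  free=[F........]
after unlink(c) →   free=[.........]
after create(a) → a:[0]  free=[F........]
after append(a, 3) → a:[0, 1, 2, 3]  free=[FFFF.....]
after unlink(a) →   free=[.........]
after create(c) → c:[0]  free=[F........]
after create(a) → a:[1], c:[0]  free=[FF.......]
after create(b) → a:[1], b:[2], c:[0]  free=[FFF......]
after unlink(a) → b:[2], c:[0]  free=[F.F......]
after unlink(b) → c:[0]  free=[F........]
after unlink(c) →   free=[.........]

bitmap = .........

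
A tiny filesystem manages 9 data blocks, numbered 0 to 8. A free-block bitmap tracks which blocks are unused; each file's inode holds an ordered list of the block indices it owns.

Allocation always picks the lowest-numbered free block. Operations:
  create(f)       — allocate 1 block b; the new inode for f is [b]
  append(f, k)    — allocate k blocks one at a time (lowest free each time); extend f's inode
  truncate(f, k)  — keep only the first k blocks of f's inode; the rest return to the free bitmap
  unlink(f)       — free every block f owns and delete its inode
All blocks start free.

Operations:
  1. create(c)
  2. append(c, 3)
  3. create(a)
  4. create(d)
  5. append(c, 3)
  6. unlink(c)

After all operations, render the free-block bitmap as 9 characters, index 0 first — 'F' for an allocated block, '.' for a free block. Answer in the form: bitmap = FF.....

create(c): bitmap=F........ | c=[0]
append(c, 3): bitmap=FFFF..... | c=[0, 1, 2, 3]
create(a): bitmap=FFFFF.... | a=[4] c=[0, 1, 2, 3]
create(d): bitmap=FFFFFF... | a=[4] c=[0, 1, 2, 3] d=[5]
append(c, 3): bitmap=FFFFFFFFF | a=[4] c=[0, 1, 2, 3, 6, 7, 8] d=[5]
unlink(c): bitmap=....FF... | a=[4] d=[5]

bitmap = ....FF...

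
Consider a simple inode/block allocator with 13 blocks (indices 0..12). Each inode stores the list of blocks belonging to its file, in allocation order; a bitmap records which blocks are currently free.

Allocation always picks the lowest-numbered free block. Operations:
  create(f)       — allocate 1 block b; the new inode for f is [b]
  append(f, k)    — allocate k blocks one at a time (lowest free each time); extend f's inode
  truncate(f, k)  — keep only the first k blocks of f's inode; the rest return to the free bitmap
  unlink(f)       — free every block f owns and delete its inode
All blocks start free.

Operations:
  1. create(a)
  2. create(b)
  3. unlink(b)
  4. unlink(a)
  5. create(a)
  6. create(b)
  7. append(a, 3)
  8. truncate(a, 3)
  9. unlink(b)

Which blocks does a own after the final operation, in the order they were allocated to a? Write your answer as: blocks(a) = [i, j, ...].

blocks(a) = [0, 2, 3]

after create(a) → a:[0]  free=[F............]
after create(b) → a:[0], b:[1]  free=[FF...........]
after unlink(b) → a:[0]  free=[F............]
after unlink(a) →   free=[.............]
after create(a) → a:[0]  free=[F............]
after create(b) → a:[0], b:[1]  free=[FF...........]
after append(a, 3) → a:[0, 2, 3, 4], b:[1]  free=[FFFFF........]
after truncate(a, 3) → a:[0, 2, 3], b:[1]  free=[FFFF.........]
after unlink(b) → a:[0, 2, 3]  free=[F.FF.........]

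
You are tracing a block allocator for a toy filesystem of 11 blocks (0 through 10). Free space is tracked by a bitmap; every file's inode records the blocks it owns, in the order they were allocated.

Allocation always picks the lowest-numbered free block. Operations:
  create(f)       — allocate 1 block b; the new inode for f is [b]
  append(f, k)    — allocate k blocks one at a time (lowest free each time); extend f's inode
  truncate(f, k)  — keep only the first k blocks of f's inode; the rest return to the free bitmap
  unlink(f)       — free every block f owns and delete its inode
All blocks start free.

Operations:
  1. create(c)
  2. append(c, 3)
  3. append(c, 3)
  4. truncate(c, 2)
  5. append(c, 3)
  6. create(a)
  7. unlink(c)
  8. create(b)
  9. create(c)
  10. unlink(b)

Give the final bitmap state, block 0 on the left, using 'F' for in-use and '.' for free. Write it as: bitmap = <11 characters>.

  1. create(c)  ⇒  F..........  {c→[0]}
  2. append(c, 3)  ⇒  FFFF.......  {c→[0, 1, 2, 3]}
  3. append(c, 3)  ⇒  FFFFFFF....  {c→[0, 1, 2, 3, 4, 5, 6]}
  4. truncate(c, 2)  ⇒  FF.........  {c→[0, 1]}
  5. append(c, 3)  ⇒  FFFFF......  {c→[0, 1, 2, 3, 4]}
  6. create(a)  ⇒  FFFFFF.....  {a→[5]; c→[0, 1, 2, 3, 4]}
  7. unlink(c)  ⇒  .....F.....  {a→[5]}
  8. create(b)  ⇒  F....F.....  {a→[5]; b→[0]}
  9. create(c)  ⇒  FF...F.....  {a→[5]; b→[0]; c→[1]}
  10. unlink(b)  ⇒  .F...F.....  {a→[5]; c→[1]}

bitmap = .F...F.....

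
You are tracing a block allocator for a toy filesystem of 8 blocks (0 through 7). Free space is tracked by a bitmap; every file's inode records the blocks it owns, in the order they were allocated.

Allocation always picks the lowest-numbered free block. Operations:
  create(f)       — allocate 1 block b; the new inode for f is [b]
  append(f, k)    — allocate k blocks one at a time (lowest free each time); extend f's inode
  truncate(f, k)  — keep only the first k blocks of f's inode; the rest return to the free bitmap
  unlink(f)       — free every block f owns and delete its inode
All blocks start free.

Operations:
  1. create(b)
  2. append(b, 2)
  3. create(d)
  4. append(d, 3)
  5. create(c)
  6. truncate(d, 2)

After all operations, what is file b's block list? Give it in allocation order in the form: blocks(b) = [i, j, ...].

[1] create(b) — b=0 (map F.......)
[2] append(b, 2) — b=0,1,2 (map FFF.....)
[3] create(d) — b=0,1,2 d=3 (map FFFF....)
[4] append(d, 3) — b=0,1,2 d=3,4,5,6 (map FFFFFFF.)
[5] create(c) — b=0,1,2 c=7 d=3,4,5,6 (map FFFFFFFF)
[6] truncate(d, 2) — b=0,1,2 c=7 d=3,4 (map FFFFF..F)

blocks(b) = [0, 1, 2]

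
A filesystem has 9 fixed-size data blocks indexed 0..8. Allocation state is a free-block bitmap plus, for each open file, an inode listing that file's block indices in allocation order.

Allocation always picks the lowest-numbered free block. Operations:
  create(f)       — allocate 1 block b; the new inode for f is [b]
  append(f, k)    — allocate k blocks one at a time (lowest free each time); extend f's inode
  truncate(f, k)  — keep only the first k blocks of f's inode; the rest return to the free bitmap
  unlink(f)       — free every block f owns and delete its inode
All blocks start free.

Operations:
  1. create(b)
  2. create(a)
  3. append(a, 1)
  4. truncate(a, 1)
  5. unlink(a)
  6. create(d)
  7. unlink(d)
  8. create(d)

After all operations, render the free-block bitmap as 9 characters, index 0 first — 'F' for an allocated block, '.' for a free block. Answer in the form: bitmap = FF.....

bitmap = FF.......

create(b): bitmap=F........ | b=[0]
create(a): bitmap=FF....... | a=[1] b=[0]
append(a, 1): bitmap=FFF...... | a=[1, 2] b=[0]
truncate(a, 1): bitmap=FF....... | a=[1] b=[0]
unlink(a): bitmap=F........ | b=[0]
create(d): bitmap=FF....... | b=[0] d=[1]
unlink(d): bitmap=F........ | b=[0]
create(d): bitmap=FF....... | b=[0] d=[1]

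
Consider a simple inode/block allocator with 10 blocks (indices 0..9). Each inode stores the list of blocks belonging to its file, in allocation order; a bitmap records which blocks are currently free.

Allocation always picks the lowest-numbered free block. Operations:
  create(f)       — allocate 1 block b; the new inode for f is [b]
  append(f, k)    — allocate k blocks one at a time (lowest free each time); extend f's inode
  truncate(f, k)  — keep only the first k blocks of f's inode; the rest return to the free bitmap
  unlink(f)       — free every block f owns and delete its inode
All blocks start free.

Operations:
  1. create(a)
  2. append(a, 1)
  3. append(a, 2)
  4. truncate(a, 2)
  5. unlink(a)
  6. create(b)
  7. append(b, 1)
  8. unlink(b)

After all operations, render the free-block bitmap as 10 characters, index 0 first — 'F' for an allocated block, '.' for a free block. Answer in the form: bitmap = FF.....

bitmap = ..........

after create(a) → a:[0]  free=[F.........]
after append(a, 1) → a:[0, 1]  free=[FF........]
after append(a, 2) → a:[0, 1, 2, 3]  free=[FFFF......]
after truncate(a, 2) → a:[0, 1]  free=[FF........]
after unlink(a) →   free=[..........]
after create(b) → b:[0]  free=[F.........]
after append(b, 1) → b:[0, 1]  free=[FF........]
after unlink(b) →   free=[..........]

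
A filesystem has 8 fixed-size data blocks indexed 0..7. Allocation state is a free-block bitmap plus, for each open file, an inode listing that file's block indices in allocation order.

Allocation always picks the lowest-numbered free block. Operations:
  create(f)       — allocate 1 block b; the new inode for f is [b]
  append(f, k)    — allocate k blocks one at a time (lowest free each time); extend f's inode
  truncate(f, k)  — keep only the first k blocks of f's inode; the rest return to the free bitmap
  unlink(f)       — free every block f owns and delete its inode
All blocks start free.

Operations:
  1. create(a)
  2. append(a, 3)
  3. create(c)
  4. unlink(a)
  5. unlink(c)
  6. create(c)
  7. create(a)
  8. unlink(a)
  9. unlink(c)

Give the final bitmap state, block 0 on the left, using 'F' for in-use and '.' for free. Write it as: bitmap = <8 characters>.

bitmap = ........

[1] create(a) — a=0 (map F.......)
[2] append(a, 3) — a=0,1,2,3 (map FFFF....)
[3] create(c) — a=0,1,2,3 c=4 (map FFFFF...)
[4] unlink(a) — c=4 (map ....F...)
[5] unlink(c) —  (map ........)
[6] create(c) — c=0 (map F.......)
[7] create(a) — a=1 c=0 (map FF......)
[8] unlink(a) — c=0 (map F.......)
[9] unlink(c) —  (map ........)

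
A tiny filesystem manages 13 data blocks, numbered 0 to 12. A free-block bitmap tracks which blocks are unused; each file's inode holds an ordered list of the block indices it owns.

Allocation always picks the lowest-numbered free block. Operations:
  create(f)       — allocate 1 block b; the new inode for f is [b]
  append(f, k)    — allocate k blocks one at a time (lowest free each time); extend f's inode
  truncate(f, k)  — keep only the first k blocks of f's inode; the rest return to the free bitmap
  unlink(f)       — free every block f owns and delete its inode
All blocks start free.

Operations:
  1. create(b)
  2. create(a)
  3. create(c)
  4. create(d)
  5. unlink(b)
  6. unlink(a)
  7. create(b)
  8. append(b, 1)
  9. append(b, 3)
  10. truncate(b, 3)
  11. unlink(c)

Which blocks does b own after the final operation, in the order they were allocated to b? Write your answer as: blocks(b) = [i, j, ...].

blocks(b) = [0, 1, 4]

after create(b) → b:[0]  free=[F............]
after create(a) → a:[1], b:[0]  free=[FF...........]
after create(c) → a:[1], b:[0], c:[2]  free=[FFF..........]
after create(d) → a:[1], b:[0], c:[2], d:[3]  free=[FFFF.........]
after unlink(b) → a:[1], c:[2], d:[3]  free=[.FFF.........]
after unlink(a) → c:[2], d:[3]  free=[..FF.........]
after create(b) → b:[0], c:[2], d:[3]  free=[F.FF.........]
after append(b, 1) → b:[0, 1], c:[2], d:[3]  free=[FFFF.........]
after append(b, 3) → b:[0, 1, 4, 5, 6], c:[2], d:[3]  free=[FFFFFFF......]
after truncate(b, 3) → b:[0, 1, 4], c:[2], d:[3]  free=[FFFFF........]
after unlink(c) → b:[0, 1, 4], d:[3]  free=[FF.FF........]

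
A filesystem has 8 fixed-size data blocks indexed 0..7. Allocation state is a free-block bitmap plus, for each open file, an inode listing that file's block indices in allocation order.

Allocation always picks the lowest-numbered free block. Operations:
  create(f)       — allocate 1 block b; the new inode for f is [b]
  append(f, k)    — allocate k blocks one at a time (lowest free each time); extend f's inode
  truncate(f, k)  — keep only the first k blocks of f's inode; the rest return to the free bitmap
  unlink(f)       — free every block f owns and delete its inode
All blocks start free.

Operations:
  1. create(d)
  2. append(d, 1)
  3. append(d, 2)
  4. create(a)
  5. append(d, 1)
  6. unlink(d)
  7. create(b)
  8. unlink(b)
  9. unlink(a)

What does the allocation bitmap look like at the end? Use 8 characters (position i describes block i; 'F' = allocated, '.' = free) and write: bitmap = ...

[1] create(d) — d=0 (map F.......)
[2] append(d, 1) — d=0,1 (map FF......)
[3] append(d, 2) — d=0,1,2,3 (map FFFF....)
[4] create(a) — a=4 d=0,1,2,3 (map FFFFF...)
[5] append(d, 1) — a=4 d=0,1,2,3,5 (map FFFFFF..)
[6] unlink(d) — a=4 (map ....F...)
[7] create(b) — a=4 b=0 (map F...F...)
[8] unlink(b) — a=4 (map ....F...)
[9] unlink(a) —  (map ........)

bitmap = ........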